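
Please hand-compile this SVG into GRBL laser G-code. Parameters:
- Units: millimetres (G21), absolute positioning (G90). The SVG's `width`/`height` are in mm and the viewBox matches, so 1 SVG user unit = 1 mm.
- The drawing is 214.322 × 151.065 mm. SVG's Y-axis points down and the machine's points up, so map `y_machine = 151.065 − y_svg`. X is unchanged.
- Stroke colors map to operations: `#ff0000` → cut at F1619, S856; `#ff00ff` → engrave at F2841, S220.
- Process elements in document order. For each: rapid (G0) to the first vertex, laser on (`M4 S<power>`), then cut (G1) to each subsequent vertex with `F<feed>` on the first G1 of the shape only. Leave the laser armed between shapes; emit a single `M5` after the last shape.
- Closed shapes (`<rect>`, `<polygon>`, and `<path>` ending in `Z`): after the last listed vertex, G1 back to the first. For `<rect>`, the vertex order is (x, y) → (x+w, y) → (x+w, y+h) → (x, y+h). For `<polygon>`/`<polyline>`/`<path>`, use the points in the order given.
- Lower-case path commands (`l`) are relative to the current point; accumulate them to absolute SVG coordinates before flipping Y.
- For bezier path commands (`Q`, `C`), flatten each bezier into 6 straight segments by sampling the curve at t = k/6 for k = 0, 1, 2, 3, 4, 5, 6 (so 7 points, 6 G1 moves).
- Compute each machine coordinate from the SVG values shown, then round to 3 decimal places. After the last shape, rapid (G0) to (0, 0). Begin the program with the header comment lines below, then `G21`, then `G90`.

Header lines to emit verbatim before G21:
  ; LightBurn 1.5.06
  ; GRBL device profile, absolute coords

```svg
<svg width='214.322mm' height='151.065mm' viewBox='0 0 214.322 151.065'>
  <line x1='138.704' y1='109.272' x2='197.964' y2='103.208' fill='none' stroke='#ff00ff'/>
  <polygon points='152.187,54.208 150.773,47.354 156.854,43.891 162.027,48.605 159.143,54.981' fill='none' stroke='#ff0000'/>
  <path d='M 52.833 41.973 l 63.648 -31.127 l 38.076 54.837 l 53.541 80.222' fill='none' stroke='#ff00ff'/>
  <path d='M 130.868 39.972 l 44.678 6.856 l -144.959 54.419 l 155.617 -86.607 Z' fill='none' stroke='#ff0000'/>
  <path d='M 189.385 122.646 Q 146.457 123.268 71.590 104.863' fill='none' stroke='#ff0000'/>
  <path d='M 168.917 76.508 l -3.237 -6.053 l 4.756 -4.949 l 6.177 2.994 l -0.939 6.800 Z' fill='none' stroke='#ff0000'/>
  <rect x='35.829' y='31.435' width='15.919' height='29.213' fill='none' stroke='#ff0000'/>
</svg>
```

1 u = 1 mm; y_m = 151.065 − y.

[1] `<line>` line segment, #ff00ff→engrave S220 F2841: (138.704,41.793) → (197.964,47.857)

[2] `<polygon>` regular polygon, #ff0000→cut S856 F1619: (152.187,96.857) → (150.773,103.711) → (156.854,107.174) → (162.027,102.460) → (159.143,96.084) → (152.187,96.857) (closed)

[3] `<path>` open polyline, #ff00ff→engrave S220 F2841: (52.833,109.092) → (116.481,140.219) → (154.557,85.382) → (208.098,5.160)

[4] `<path>` closed polygon, #ff0000→cut S856 F1619: (130.868,111.093) → (175.546,104.237) → (30.587,49.818) → (186.204,136.425) → (130.868,111.093) (closed)

[5] `<path>` quadratic bezier, #ff0000→cut S856 F1619: (189.385,28.419) → (174.188,28.740) → (157.218,30.118) → (138.472,32.554) → (117.953,36.046) → (95.658,40.596) → (71.590,46.202)

[6] `<path>` regular polygon, #ff0000→cut S856 F1619: (168.917,74.557) → (165.680,80.610) → (170.436,85.559) → (176.613,82.565) → (175.674,75.765) → (168.917,74.557) (closed)

[7] `<rect>` rectangle, #ff0000→cut S856 F1619: (35.829,119.630) → (51.748,119.630) → (51.748,90.417) → (35.829,90.417) → (35.829,119.630) (closed)

; LightBurn 1.5.06
; GRBL device profile, absolute coords
G21
G90
G0 X138.704 Y41.793
M4 S220
G1 X197.964 Y47.857 F2841
G0 X152.187 Y96.857
M4 S856
G1 X150.773 Y103.711 F1619
G1 X156.854 Y107.174
G1 X162.027 Y102.460
G1 X159.143 Y96.084
G1 X152.187 Y96.857
G0 X52.833 Y109.092
M4 S220
G1 X116.481 Y140.219 F2841
G1 X154.557 Y85.382
G1 X208.098 Y5.160
G0 X130.868 Y111.093
M4 S856
G1 X175.546 Y104.237 F1619
G1 X30.587 Y49.818
G1 X186.204 Y136.425
G1 X130.868 Y111.093
G0 X189.385 Y28.419
M4 S856
G1 X174.188 Y28.740 F1619
G1 X157.218 Y30.118
G1 X138.472 Y32.554
G1 X117.953 Y36.046
G1 X95.658 Y40.596
G1 X71.590 Y46.202
G0 X168.917 Y74.557
M4 S856
G1 X165.680 Y80.610 F1619
G1 X170.436 Y85.559
G1 X176.613 Y82.565
G1 X175.674 Y75.765
G1 X168.917 Y74.557
G0 X35.829 Y119.630
M4 S856
G1 X51.748 Y119.630 F1619
G1 X51.748 Y90.417
G1 X35.829 Y90.417
G1 X35.829 Y119.630
M5
G0 X0.000 Y0.000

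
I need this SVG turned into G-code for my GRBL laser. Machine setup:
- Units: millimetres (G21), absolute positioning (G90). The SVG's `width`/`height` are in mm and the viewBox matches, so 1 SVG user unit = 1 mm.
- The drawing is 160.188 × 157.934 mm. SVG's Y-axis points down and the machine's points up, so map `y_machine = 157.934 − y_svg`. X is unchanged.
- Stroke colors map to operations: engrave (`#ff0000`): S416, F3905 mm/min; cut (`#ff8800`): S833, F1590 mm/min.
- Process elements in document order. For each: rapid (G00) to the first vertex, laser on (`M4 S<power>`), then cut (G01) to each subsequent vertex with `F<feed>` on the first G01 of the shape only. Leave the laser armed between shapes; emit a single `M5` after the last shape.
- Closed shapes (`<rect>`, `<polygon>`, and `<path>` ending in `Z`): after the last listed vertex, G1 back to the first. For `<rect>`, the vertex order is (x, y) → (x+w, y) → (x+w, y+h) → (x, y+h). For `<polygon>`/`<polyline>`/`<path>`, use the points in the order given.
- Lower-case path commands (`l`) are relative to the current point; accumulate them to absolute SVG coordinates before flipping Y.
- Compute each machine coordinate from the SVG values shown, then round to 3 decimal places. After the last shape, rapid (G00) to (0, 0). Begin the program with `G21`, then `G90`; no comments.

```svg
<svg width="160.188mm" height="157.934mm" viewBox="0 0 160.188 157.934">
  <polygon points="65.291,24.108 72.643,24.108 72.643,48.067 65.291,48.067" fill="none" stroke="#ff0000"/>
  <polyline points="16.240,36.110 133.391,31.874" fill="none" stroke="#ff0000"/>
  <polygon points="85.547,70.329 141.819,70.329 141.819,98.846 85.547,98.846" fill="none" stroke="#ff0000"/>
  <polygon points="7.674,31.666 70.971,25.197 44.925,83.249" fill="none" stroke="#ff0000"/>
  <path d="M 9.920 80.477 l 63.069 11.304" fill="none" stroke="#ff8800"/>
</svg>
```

G21
G90
G00 X65.291 Y133.826
M4 S416
G01 X72.643 Y133.826 F3905
G01 X72.643 Y109.867
G01 X65.291 Y109.867
G01 X65.291 Y133.826
G00 X16.240 Y121.824
M4 S416
G01 X133.391 Y126.060 F3905
G00 X85.547 Y87.605
M4 S416
G01 X141.819 Y87.605 F3905
G01 X141.819 Y59.088
G01 X85.547 Y59.088
G01 X85.547 Y87.605
G00 X7.674 Y126.268
M4 S416
G01 X70.971 Y132.737 F3905
G01 X44.925 Y74.685
G01 X7.674 Y126.268
G00 X9.920 Y77.457
M4 S833
G01 X72.989 Y66.153 F1590
M5
G00 X0.000 Y0.000

1 u = 1 mm; y_m = 157.934 − y.

[1] `<polygon>` rectangle, #ff0000→engrave S416 F3905: (65.291,133.826) → (72.643,133.826) → (72.643,109.867) → (65.291,109.867) → (65.291,133.826) (closed)

[2] `<polyline>` line segment, #ff0000→engrave S416 F3905: (16.240,121.824) → (133.391,126.060)

[3] `<polygon>` rectangle, #ff0000→engrave S416 F3905: (85.547,87.605) → (141.819,87.605) → (141.819,59.088) → (85.547,59.088) → (85.547,87.605) (closed)

[4] `<polygon>` regular polygon, #ff0000→engrave S416 F3905: (7.674,126.268) → (70.971,132.737) → (44.925,74.685) → (7.674,126.268) (closed)

[5] `<path>` line segment, #ff8800→cut S833 F1590: (9.920,77.457) → (72.989,66.153)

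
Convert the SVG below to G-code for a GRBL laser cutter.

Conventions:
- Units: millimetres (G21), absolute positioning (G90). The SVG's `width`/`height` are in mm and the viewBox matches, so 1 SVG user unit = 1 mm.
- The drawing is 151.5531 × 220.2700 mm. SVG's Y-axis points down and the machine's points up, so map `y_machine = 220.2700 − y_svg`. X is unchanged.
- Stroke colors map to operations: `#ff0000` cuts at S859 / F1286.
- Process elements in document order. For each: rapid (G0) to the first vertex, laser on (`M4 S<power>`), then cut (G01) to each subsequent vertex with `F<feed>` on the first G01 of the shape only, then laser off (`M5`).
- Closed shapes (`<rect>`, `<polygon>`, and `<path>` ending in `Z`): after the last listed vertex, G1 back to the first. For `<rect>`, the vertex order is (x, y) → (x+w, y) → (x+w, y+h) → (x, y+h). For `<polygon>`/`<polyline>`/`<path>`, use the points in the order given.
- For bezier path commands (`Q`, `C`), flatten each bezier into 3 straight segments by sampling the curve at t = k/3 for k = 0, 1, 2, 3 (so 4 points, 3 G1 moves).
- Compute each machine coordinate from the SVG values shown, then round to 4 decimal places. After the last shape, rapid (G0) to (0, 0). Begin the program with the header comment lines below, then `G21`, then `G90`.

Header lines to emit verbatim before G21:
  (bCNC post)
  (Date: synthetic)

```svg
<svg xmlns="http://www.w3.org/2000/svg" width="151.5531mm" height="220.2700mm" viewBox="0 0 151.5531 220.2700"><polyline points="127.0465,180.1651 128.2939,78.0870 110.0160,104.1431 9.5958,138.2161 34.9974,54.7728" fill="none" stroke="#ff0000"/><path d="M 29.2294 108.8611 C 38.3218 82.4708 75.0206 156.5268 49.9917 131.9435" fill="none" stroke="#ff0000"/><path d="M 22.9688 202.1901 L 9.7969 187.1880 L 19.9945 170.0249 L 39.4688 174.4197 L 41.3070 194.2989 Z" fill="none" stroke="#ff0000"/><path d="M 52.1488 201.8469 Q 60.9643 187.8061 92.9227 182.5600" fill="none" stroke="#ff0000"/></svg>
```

Since the viewBox matches the mm dimensions, user units are millimetres directly. The only transform is the Y-flip y_m = 220.2700 − y_svg.

Shape 1 is a open polyline drawn with `<polyline>`. Its stroke #ff0000 means cut at S859, F1286. After flipping Y the toolpath is (127.0465,40.1049) → (128.2939,142.1830) → (110.0160,116.1269) → (9.5958,82.0539) → (34.9974,165.4972).

Shape 2 is a cubic bezier drawn with `<path>`. Its stroke #ff0000 means cut at S859, F1286. After flipping Y the toolpath is (29.2294,111.4089) → (44.2153,111.6906) → (57.7534,89.2494) → (49.9917,88.3265).

Shape 3 is a regular polygon drawn with `<path>`. Its stroke #ff0000 means cut at S859, F1286. After flipping Y the toolpath is (22.9688,18.0799) → (9.7969,33.0820) → (19.9945,50.2451) → (39.4688,45.8503) → (41.3070,25.9711) → (22.9688,18.0799), returning to the start.

Shape 4 is a quadratic bezier drawn with `<path>`. Its stroke #ff0000 means cut at S859, F1286. After flipping Y the toolpath is (52.1488,18.4231) → (60.5972,26.8064) → (74.1885,33.2354) → (92.9227,37.7100).

(bCNC post)
(Date: synthetic)
G21
G90
G0 X127.0465 Y40.1049
M4 S859
G01 X128.2939 Y142.1830 F1286
G01 X110.0160 Y116.1269
G01 X9.5958 Y82.0539
G01 X34.9974 Y165.4972
M5
G0 X29.2294 Y111.4089
M4 S859
G01 X44.2153 Y111.6906 F1286
G01 X57.7534 Y89.2494
G01 X49.9917 Y88.3265
M5
G0 X22.9688 Y18.0799
M4 S859
G01 X9.7969 Y33.0820 F1286
G01 X19.9945 Y50.2451
G01 X39.4688 Y45.8503
G01 X41.3070 Y25.9711
G01 X22.9688 Y18.0799
M5
G0 X52.1488 Y18.4231
M4 S859
G01 X60.5972 Y26.8064 F1286
G01 X74.1885 Y33.2354
G01 X92.9227 Y37.7100
M5
G0 X0.0000 Y0.0000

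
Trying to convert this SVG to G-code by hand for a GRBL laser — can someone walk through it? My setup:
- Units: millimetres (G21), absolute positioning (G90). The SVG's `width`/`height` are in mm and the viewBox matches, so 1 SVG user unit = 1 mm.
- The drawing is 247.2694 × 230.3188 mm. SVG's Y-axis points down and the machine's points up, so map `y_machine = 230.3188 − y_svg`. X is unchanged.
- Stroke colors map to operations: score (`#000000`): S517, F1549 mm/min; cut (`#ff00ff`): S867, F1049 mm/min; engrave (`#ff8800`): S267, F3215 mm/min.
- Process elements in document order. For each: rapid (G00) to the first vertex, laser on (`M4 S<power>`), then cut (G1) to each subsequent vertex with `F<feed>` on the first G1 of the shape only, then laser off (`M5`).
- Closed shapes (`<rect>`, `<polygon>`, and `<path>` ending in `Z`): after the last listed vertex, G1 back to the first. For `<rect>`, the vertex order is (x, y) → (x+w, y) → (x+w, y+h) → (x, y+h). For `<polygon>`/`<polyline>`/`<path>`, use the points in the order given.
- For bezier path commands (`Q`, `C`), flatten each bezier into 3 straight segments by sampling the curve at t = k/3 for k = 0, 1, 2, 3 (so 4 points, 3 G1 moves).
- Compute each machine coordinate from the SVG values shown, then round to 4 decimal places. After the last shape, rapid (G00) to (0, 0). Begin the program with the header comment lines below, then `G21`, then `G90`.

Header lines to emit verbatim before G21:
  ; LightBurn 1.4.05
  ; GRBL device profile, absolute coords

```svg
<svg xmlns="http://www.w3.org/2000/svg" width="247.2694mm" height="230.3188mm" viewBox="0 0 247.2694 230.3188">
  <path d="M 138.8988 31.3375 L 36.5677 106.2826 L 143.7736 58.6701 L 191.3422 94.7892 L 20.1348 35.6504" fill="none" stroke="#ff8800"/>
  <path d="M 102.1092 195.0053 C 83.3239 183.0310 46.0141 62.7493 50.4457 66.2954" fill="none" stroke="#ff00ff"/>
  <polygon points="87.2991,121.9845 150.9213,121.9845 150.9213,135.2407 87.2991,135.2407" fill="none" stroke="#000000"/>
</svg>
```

; LightBurn 1.4.05
; GRBL device profile, absolute coords
G21
G90
G00 X138.8988 Y198.9813
M4 S267
G1 X36.5677 Y124.0362 F3215
G1 X143.7736 Y171.6487
G1 X191.3422 Y135.5296
G1 X20.1348 Y194.6684
M5
G00 X102.1092 Y35.3135
M4 S867
G1 X79.3811 Y74.7927 F1049
G1 X57.6958 Y134.8912
G1 X50.4457 Y164.0234
M5
G00 X87.2991 Y108.3343
M4 S517
G1 X150.9213 Y108.3343 F1549
G1 X150.9213 Y95.0781
G1 X87.2991 Y95.0781
G1 X87.2991 Y108.3343
M5
G00 X0.0000 Y0.0000

viewBox `0 0 247.2694 230.3188` with mm width/height → 1 unit = 1 mm. Flip: y_m = 230.3188 − y_svg.

**Shape 1** — `<path>` open polyline, stroke `#ff8800` → engrave (S267, F3215). Machine vertices: (138.8988,198.9813) → (36.5677,124.0362) → (143.7736,171.6487) → (191.3422,135.5296) → (20.1348,194.6684). Open path.

**Shape 2** — `<path>` cubic bezier, stroke `#ff00ff` → cut (S867, F1049). Control points (SVG): P0=(102.1092,195.0053), P1=(83.3239,183.0310), P2=(46.0141,62.7493), P3=(50.4457,66.2954); sampled at t=k/3. Machine vertices: (102.1092,35.3135) → (79.3811,74.7927) → (57.6958,134.8912) → (50.4457,164.0234). Open path.

**Shape 3** — `<polygon>` rectangle, stroke `#000000` → score (S517, F1549). Machine vertices: (87.2991,108.3343) → (150.9213,108.3343) → (150.9213,95.0781) → (87.2991,95.0781) → (87.2991,108.3343). Closed: final G1 returns to the first vertex.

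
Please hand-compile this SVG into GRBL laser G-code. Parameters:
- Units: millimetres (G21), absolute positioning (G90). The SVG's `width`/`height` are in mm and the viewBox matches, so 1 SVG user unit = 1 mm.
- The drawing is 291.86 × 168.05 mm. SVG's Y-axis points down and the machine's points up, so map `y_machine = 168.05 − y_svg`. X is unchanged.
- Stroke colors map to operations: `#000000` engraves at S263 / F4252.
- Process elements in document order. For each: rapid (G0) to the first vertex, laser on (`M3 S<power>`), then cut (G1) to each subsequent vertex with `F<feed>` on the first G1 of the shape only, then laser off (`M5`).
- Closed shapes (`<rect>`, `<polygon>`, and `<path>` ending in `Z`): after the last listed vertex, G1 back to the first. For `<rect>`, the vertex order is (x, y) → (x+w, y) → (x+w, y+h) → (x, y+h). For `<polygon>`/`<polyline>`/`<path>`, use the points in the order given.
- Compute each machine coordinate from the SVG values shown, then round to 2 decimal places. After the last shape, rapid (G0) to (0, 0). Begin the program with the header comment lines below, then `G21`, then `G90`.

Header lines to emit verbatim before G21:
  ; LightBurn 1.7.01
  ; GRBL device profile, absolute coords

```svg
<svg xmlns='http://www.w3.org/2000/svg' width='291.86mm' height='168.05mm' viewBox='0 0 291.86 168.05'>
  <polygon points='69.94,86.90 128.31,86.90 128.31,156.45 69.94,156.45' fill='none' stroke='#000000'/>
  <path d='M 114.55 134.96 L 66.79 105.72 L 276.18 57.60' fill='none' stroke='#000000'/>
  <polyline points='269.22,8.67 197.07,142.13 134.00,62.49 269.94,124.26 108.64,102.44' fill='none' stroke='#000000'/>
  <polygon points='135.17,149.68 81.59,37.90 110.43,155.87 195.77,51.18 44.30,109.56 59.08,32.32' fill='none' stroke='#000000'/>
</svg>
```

Since the viewBox matches the mm dimensions, user units are millimetres directly. The only transform is the Y-flip y_m = 168.05 − y_svg.

Shape 1 is a rectangle drawn with `<polygon>`. Its stroke #000000 means engrave at S263, F4252. After flipping Y the toolpath is (69.94,81.15) → (128.31,81.15) → (128.31,11.60) → (69.94,11.60) → (69.94,81.15), returning to the start.

Shape 2 is a open polyline drawn with `<path>`. Its stroke #000000 means engrave at S263, F4252. After flipping Y the toolpath is (114.55,33.09) → (66.79,62.33) → (276.18,110.45).

Shape 3 is a open polyline drawn with `<polyline>`. Its stroke #000000 means engrave at S263, F4252. After flipping Y the toolpath is (269.22,159.38) → (197.07,25.92) → (134.00,105.56) → (269.94,43.79) → (108.64,65.61).

Shape 4 is a closed polygon drawn with `<polygon>`. Its stroke #000000 means engrave at S263, F4252. After flipping Y the toolpath is (135.17,18.37) → (81.59,130.15) → (110.43,12.18) → (195.77,116.87) → (44.30,58.49) → (59.08,135.73) → (135.17,18.37), returning to the start.

; LightBurn 1.7.01
; GRBL device profile, absolute coords
G21
G90
G0 X69.94 Y81.15
M3 S263
G1 X128.31 Y81.15 F4252
G1 X128.31 Y11.60
G1 X69.94 Y11.60
G1 X69.94 Y81.15
M5
G0 X114.55 Y33.09
M3 S263
G1 X66.79 Y62.33 F4252
G1 X276.18 Y110.45
M5
G0 X269.22 Y159.38
M3 S263
G1 X197.07 Y25.92 F4252
G1 X134.00 Y105.56
G1 X269.94 Y43.79
G1 X108.64 Y65.61
M5
G0 X135.17 Y18.37
M3 S263
G1 X81.59 Y130.15 F4252
G1 X110.43 Y12.18
G1 X195.77 Y116.87
G1 X44.30 Y58.49
G1 X59.08 Y135.73
G1 X135.17 Y18.37
M5
G0 X0.00 Y0.00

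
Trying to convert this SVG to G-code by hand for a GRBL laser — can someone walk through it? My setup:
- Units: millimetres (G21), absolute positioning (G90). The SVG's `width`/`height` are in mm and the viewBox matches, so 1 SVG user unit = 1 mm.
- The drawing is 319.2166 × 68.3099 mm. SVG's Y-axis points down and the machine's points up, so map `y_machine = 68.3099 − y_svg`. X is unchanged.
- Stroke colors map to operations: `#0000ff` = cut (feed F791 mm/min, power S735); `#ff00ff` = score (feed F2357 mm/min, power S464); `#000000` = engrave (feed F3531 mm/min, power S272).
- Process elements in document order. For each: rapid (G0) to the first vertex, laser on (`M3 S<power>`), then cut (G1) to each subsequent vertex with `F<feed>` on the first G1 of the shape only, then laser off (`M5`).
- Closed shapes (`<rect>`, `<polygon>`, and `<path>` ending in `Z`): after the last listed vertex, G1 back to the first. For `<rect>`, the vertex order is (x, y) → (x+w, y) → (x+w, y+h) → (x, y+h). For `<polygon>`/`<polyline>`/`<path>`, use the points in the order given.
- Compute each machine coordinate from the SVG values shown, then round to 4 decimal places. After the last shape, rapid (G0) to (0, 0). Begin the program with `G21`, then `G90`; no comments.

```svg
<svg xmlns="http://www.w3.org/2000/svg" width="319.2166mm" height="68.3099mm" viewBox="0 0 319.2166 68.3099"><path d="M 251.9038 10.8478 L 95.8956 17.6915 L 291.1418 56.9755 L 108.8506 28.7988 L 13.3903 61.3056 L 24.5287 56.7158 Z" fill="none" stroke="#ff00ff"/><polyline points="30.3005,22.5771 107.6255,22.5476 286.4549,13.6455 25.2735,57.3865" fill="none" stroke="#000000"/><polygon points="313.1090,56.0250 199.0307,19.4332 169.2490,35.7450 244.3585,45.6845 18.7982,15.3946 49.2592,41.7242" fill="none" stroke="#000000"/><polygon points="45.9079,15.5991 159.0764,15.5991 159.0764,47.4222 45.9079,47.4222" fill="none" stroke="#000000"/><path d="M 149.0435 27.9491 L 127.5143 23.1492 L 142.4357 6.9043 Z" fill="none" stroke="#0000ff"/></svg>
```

1 u = 1 mm; y_m = 68.3099 − y.

[1] `<path>` closed polygon, #ff00ff→score S464 F2357: (251.9038,57.4621) → (95.8956,50.6184) → (291.1418,11.3344) → (108.8506,39.5111) → (13.3903,7.0043) → (24.5287,11.5941) → (251.9038,57.4621) (closed)

[2] `<polyline>` open polyline, #000000→engrave S272 F3531: (30.3005,45.7328) → (107.6255,45.7623) → (286.4549,54.6644) → (25.2735,10.9234)

[3] `<polygon>` closed polygon, #000000→engrave S272 F3531: (313.1090,12.2849) → (199.0307,48.8767) → (169.2490,32.5649) → (244.3585,22.6254) → (18.7982,52.9153) → (49.2592,26.5857) → (313.1090,12.2849) (closed)

[4] `<polygon>` rectangle, #000000→engrave S272 F3531: (45.9079,52.7108) → (159.0764,52.7108) → (159.0764,20.8877) → (45.9079,20.8877) → (45.9079,52.7108) (closed)

[5] `<path>` regular polygon, #0000ff→cut S735 F791: (149.0435,40.3608) → (127.5143,45.1607) → (142.4357,61.4056) → (149.0435,40.3608) (closed)

G21
G90
G0 X251.9038 Y57.4621
M3 S464
G1 X95.8956 Y50.6184 F2357
G1 X291.1418 Y11.3344
G1 X108.8506 Y39.5111
G1 X13.3903 Y7.0043
G1 X24.5287 Y11.5941
G1 X251.9038 Y57.4621
M5
G0 X30.3005 Y45.7328
M3 S272
G1 X107.6255 Y45.7623 F3531
G1 X286.4549 Y54.6644
G1 X25.2735 Y10.9234
M5
G0 X313.1090 Y12.2849
M3 S272
G1 X199.0307 Y48.8767 F3531
G1 X169.2490 Y32.5649
G1 X244.3585 Y22.6254
G1 X18.7982 Y52.9153
G1 X49.2592 Y26.5857
G1 X313.1090 Y12.2849
M5
G0 X45.9079 Y52.7108
M3 S272
G1 X159.0764 Y52.7108 F3531
G1 X159.0764 Y20.8877
G1 X45.9079 Y20.8877
G1 X45.9079 Y52.7108
M5
G0 X149.0435 Y40.3608
M3 S735
G1 X127.5143 Y45.1607 F791
G1 X142.4357 Y61.4056
G1 X149.0435 Y40.3608
M5
G0 X0.0000 Y0.0000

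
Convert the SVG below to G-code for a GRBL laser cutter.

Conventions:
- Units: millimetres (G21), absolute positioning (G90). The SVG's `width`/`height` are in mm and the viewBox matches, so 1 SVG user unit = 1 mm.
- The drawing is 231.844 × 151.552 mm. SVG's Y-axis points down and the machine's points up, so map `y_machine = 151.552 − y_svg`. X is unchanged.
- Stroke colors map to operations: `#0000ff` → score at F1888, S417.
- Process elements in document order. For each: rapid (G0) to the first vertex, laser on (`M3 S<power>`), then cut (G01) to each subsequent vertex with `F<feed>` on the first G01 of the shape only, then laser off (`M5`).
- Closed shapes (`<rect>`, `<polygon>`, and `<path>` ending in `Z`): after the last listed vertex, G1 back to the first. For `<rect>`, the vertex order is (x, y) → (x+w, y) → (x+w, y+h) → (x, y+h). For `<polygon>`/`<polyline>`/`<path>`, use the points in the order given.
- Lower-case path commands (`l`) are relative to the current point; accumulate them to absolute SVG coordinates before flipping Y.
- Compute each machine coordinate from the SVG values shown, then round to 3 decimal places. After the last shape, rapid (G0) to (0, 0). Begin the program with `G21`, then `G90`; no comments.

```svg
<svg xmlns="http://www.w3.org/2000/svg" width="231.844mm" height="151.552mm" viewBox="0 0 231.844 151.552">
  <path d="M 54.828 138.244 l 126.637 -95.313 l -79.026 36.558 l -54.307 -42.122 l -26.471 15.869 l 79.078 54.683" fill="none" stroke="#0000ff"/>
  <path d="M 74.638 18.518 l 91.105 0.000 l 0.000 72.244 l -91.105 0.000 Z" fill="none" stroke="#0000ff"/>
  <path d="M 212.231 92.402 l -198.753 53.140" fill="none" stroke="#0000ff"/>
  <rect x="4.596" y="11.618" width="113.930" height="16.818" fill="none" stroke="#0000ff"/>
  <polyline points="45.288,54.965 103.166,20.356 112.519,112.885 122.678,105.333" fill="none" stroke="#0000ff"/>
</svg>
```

viewBox `0 0 231.844 151.552` with mm width/height → 1 unit = 1 mm. Flip: y_m = 151.552 − y_svg.

**Shape 1** — `<path>` open polyline, stroke `#0000ff` → score (S417, F1888). Machine vertices: (54.828,13.308) → (181.465,108.621) → (102.439,72.063) → (48.132,114.185) → (21.661,98.316) → (100.739,43.633). Open path.

**Shape 2** — `<path>` rectangle, stroke `#0000ff` → score (S417, F1888). Machine vertices: (74.638,133.034) → (165.743,133.034) → (165.743,60.790) → (74.638,60.790) → (74.638,133.034). Closed: final G1 returns to the first vertex.

**Shape 3** — `<path>` line segment, stroke `#0000ff` → score (S417, F1888). Machine vertices: (212.231,59.150) → (13.478,6.010). Open path.

**Shape 4** — `<rect>` rectangle, stroke `#0000ff` → score (S417, F1888). Machine vertices: (4.596,139.934) → (118.526,139.934) → (118.526,123.116) → (4.596,123.116) → (4.596,139.934). Closed: final G1 returns to the first vertex.

**Shape 5** — `<polyline>` open polyline, stroke `#0000ff` → score (S417, F1888). Machine vertices: (45.288,96.587) → (103.166,131.196) → (112.519,38.667) → (122.678,46.219). Open path.

G21
G90
G0 X54.828 Y13.308
M3 S417
G01 X181.465 Y108.621 F1888
G01 X102.439 Y72.063
G01 X48.132 Y114.185
G01 X21.661 Y98.316
G01 X100.739 Y43.633
M5
G0 X74.638 Y133.034
M3 S417
G01 X165.743 Y133.034 F1888
G01 X165.743 Y60.790
G01 X74.638 Y60.790
G01 X74.638 Y133.034
M5
G0 X212.231 Y59.150
M3 S417
G01 X13.478 Y6.010 F1888
M5
G0 X4.596 Y139.934
M3 S417
G01 X118.526 Y139.934 F1888
G01 X118.526 Y123.116
G01 X4.596 Y123.116
G01 X4.596 Y139.934
M5
G0 X45.288 Y96.587
M3 S417
G01 X103.166 Y131.196 F1888
G01 X112.519 Y38.667
G01 X122.678 Y46.219
M5
G0 X0.000 Y0.000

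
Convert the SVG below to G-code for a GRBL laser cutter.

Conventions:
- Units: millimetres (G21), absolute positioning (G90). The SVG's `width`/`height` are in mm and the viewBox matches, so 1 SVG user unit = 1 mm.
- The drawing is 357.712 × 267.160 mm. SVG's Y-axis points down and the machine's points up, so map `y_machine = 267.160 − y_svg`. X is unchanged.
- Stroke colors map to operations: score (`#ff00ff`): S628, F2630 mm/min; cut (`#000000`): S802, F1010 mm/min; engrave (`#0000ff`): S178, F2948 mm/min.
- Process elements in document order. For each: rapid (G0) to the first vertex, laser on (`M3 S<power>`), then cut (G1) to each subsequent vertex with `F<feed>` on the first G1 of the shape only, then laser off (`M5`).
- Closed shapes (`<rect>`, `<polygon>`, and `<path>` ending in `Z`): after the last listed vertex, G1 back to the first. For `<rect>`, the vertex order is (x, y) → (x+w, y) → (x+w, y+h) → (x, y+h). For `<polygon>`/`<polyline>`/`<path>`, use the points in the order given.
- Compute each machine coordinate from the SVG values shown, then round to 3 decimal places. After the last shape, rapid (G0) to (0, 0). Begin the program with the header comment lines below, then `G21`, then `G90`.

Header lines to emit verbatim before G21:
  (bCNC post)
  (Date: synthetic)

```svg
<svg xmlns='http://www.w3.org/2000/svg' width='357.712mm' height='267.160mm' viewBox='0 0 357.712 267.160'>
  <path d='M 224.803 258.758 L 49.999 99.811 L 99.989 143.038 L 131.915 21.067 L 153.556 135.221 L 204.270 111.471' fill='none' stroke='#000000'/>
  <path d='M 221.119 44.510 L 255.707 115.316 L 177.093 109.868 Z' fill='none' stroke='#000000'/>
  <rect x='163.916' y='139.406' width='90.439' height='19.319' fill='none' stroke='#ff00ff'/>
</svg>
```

1 u = 1 mm; y_m = 267.160 − y.

[1] `<path>` open polyline, #000000→cut S802 F1010: (224.803,8.402) → (49.999,167.349) → (99.989,124.122) → (131.915,246.093) → (153.556,131.939) → (204.270,155.689)

[2] `<path>` regular polygon, #000000→cut S802 F1010: (221.119,222.650) → (255.707,151.844) → (177.093,157.292) → (221.119,222.650) (closed)

[3] `<rect>` rectangle, #ff00ff→score S628 F2630: (163.916,127.754) → (254.355,127.754) → (254.355,108.435) → (163.916,108.435) → (163.916,127.754) (closed)

(bCNC post)
(Date: synthetic)
G21
G90
G0 X224.803 Y8.402
M3 S802
G1 X49.999 Y167.349 F1010
G1 X99.989 Y124.122
G1 X131.915 Y246.093
G1 X153.556 Y131.939
G1 X204.270 Y155.689
M5
G0 X221.119 Y222.650
M3 S802
G1 X255.707 Y151.844 F1010
G1 X177.093 Y157.292
G1 X221.119 Y222.650
M5
G0 X163.916 Y127.754
M3 S628
G1 X254.355 Y127.754 F2630
G1 X254.355 Y108.435
G1 X163.916 Y108.435
G1 X163.916 Y127.754
M5
G0 X0.000 Y0.000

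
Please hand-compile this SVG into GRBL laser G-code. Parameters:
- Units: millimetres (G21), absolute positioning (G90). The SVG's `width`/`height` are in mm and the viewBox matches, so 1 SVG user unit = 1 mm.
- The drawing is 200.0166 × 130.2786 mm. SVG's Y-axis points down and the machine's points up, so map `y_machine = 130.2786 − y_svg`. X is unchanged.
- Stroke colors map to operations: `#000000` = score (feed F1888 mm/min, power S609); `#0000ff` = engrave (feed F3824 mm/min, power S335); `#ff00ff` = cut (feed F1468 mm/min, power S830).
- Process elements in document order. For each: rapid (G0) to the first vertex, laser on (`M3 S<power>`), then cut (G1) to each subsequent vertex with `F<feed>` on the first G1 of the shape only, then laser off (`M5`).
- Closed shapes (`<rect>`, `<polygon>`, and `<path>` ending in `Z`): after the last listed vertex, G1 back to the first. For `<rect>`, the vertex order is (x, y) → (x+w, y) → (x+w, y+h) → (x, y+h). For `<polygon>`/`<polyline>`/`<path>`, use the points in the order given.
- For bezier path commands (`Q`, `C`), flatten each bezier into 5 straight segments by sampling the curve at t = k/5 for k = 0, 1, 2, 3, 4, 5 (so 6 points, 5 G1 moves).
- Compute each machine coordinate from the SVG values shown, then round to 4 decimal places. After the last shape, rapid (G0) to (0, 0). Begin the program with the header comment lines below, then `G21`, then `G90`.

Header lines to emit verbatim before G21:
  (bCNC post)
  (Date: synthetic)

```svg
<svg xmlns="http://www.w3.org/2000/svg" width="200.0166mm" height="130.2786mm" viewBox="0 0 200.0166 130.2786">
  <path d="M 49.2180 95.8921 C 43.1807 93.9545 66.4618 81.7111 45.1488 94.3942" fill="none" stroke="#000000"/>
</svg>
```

(bCNC post)
(Date: synthetic)
G21
G90
G0 X49.2180 Y34.3865
M3 S609
G1 X48.5225 Y36.5039 F1888
G1 X51.3157 Y39.4035
G1 X54.0496 Y41.3943
G1 X53.1766 Y40.7849
G1 X45.1488 Y35.8844
M5
G0 X0.0000 Y0.0000

Since the viewBox matches the mm dimensions, user units are millimetres directly. The only transform is the Y-flip y_m = 130.2786 − y_svg.

Shape 1 is a cubic bezier drawn with `<path>`. Its stroke #000000 means score at S609, F1888. After flipping Y the toolpath is (49.2180,34.3865) → (48.5225,36.5039) → (51.3157,39.4035) → (54.0496,41.3943) → (53.1766,40.7849) → (45.1488,35.8844).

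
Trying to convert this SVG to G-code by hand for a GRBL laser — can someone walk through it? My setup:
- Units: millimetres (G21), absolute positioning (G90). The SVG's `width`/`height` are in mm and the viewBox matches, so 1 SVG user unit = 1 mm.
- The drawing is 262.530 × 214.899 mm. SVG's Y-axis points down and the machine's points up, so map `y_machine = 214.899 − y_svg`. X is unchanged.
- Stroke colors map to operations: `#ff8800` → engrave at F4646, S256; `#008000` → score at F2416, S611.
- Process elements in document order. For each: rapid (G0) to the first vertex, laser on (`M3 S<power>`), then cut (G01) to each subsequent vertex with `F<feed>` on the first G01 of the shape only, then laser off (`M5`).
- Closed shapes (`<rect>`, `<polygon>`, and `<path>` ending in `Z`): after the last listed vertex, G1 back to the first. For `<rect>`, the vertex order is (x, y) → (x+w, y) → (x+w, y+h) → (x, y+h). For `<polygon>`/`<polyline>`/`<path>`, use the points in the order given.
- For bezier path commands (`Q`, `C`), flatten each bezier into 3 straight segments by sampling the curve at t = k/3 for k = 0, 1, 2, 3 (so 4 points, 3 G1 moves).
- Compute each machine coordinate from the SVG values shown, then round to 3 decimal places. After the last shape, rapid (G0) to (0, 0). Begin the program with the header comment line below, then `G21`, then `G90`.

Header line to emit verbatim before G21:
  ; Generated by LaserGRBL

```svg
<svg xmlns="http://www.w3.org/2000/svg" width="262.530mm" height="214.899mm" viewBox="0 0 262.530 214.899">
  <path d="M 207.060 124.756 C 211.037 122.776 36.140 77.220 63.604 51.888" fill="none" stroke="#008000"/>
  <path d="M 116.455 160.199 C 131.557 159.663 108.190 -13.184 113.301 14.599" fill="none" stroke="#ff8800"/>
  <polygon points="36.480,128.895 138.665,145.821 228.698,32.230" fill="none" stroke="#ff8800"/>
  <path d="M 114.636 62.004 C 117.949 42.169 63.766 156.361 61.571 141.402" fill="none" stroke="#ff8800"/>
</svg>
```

; Generated by LaserGRBL
G21
G90
G0 X207.060 Y90.143
M3 S611
G01 X165.532 Y104.285 F2416
G01 X89.474 Y133.301
G01 X63.604 Y163.011
M5
G0 X116.455 Y54.700
M3 S256
G01 X121.214 Y98.860 F4646
G01 X115.203 Y175.019
G01 X113.301 Y200.300
M5
G0 X36.480 Y86.004
M3 S256
G01 X138.665 Y69.078 F4646
G01 X228.698 Y182.669
G01 X36.480 Y86.004
M5
G0 X114.636 Y152.895
M3 S256
G01 X102.839 Y137.802 F4646
G01 X77.040 Y91.841
G01 X61.571 Y73.497
M5
G0 X0.000 Y0.000

1 u = 1 mm; y_m = 214.899 − y.

[1] `<path>` cubic bezier, #008000→score S611 F2416: (207.060,90.143) → (165.532,104.285) → (89.474,133.301) → (63.604,163.011)

[2] `<path>` cubic bezier, #ff8800→engrave S256 F4646: (116.455,54.700) → (121.214,98.860) → (115.203,175.019) → (113.301,200.300)

[3] `<polygon>` closed polygon, #ff8800→engrave S256 F4646: (36.480,86.004) → (138.665,69.078) → (228.698,182.669) → (36.480,86.004) (closed)

[4] `<path>` cubic bezier, #ff8800→engrave S256 F4646: (114.636,152.895) → (102.839,137.802) → (77.040,91.841) → (61.571,73.497)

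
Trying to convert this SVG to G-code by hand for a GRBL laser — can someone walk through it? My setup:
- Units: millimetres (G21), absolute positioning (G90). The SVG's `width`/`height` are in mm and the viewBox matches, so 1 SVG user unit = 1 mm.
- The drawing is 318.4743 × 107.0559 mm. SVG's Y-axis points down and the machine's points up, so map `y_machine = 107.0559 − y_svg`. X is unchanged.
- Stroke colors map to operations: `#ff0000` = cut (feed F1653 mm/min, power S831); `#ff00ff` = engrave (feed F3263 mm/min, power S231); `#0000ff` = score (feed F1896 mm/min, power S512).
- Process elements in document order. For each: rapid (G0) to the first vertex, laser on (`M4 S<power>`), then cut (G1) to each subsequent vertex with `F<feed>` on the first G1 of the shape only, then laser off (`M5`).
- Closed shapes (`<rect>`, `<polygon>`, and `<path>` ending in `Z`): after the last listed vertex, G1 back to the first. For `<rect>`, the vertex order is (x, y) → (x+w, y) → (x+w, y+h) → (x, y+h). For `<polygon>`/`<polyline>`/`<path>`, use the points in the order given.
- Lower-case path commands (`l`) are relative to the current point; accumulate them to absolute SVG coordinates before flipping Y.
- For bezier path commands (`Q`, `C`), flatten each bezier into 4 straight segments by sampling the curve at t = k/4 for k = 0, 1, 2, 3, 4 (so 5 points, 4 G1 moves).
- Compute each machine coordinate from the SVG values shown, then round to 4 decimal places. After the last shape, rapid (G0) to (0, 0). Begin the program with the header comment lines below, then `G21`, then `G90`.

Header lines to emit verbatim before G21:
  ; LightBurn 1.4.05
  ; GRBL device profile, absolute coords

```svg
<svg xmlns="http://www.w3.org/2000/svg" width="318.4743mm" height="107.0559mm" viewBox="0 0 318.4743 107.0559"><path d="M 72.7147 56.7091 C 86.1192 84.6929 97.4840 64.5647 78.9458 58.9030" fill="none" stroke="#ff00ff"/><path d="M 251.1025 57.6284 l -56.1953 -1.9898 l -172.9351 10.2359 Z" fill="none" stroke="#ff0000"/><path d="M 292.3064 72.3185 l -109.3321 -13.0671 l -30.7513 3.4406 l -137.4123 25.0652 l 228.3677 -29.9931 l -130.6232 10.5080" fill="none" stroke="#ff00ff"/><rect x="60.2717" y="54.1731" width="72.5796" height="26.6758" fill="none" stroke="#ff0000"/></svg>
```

Since the viewBox matches the mm dimensions, user units are millimetres directly. The only transform is the Y-flip y_m = 107.0559 − y_svg.

Shape 1 is a cubic bezier drawn with `<path>`. Its stroke #ff00ff means engrave at S231, F3263. After flipping Y the toolpath is (72.7147,50.3468) → (81.9503,37.4022) → (87.8088,36.6328) → (87.6780,42.1719) → (78.9458,48.1529).

Shape 2 is a closed polygon drawn with `<path>`. Its stroke #ff0000 means cut at S831, F1653. After flipping Y the toolpath is (251.1025,49.4275) → (194.9072,51.4173) → (21.9721,41.1814) → (251.1025,49.4275), returning to the start.

Shape 3 is a open polyline drawn with `<path>`. Its stroke #ff00ff means engrave at S231, F3263. After flipping Y the toolpath is (292.3064,34.7374) → (182.9743,47.8045) → (152.2230,44.3639) → (14.8107,19.2987) → (243.1784,49.2918) → (112.5552,38.7838).

Shape 4 is a rectangle drawn with `<rect>`. Its stroke #ff0000 means cut at S831, F1653. After flipping Y the toolpath is (60.2717,52.8828) → (132.8513,52.8828) → (132.8513,26.2070) → (60.2717,26.2070) → (60.2717,52.8828), returning to the start.

; LightBurn 1.4.05
; GRBL device profile, absolute coords
G21
G90
G0 X72.7147 Y50.3468
M4 S231
G1 X81.9503 Y37.4022 F3263
G1 X87.8088 Y36.6328
G1 X87.6780 Y42.1719
G1 X78.9458 Y48.1529
M5
G0 X251.1025 Y49.4275
M4 S831
G1 X194.9072 Y51.4173 F1653
G1 X21.9721 Y41.1814
G1 X251.1025 Y49.4275
M5
G0 X292.3064 Y34.7374
M4 S231
G1 X182.9743 Y47.8045 F3263
G1 X152.2230 Y44.3639
G1 X14.8107 Y19.2987
G1 X243.1784 Y49.2918
G1 X112.5552 Y38.7838
M5
G0 X60.2717 Y52.8828
M4 S831
G1 X132.8513 Y52.8828 F1653
G1 X132.8513 Y26.2070
G1 X60.2717 Y26.2070
G1 X60.2717 Y52.8828
M5
G0 X0.0000 Y0.0000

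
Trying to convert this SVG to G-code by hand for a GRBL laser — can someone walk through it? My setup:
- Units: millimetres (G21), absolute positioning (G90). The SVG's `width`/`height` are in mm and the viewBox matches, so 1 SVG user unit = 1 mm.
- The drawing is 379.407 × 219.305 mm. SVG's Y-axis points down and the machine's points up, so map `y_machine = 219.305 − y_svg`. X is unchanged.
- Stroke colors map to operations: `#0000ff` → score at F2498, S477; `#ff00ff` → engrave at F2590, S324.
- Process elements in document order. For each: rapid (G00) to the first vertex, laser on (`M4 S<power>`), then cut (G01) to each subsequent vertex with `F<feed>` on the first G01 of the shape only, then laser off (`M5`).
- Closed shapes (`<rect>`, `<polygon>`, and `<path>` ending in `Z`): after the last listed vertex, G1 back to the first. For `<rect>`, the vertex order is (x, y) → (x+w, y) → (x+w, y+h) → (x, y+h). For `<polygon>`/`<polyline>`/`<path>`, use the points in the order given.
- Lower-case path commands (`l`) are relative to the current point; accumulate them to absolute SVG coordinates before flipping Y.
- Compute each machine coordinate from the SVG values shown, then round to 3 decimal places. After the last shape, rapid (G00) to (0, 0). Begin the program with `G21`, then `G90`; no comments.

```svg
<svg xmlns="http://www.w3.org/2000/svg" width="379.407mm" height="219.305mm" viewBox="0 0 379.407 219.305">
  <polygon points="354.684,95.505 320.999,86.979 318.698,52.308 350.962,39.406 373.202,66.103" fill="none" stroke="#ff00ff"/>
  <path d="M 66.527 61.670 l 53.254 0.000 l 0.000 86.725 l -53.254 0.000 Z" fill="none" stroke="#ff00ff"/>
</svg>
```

viewBox `0 0 379.407 219.305` with mm width/height → 1 unit = 1 mm. Flip: y_m = 219.305 − y_svg.

**Shape 1** — `<polygon>` regular polygon, stroke `#ff00ff` → engrave (S324, F2590). Machine vertices: (354.684,123.800) → (320.999,132.326) → (318.698,166.997) → (350.962,179.899) → (373.202,153.202) → (354.684,123.800). Closed: final G1 returns to the first vertex.

**Shape 2** — `<path>` rectangle, stroke `#ff00ff` → engrave (S324, F2590). Machine vertices: (66.527,157.635) → (119.781,157.635) → (119.781,70.910) → (66.527,70.910) → (66.527,157.635). Closed: final G1 returns to the first vertex.

G21
G90
G00 X354.684 Y123.800
M4 S324
G01 X320.999 Y132.326 F2590
G01 X318.698 Y166.997
G01 X350.962 Y179.899
G01 X373.202 Y153.202
G01 X354.684 Y123.800
M5
G00 X66.527 Y157.635
M4 S324
G01 X119.781 Y157.635 F2590
G01 X119.781 Y70.910
G01 X66.527 Y70.910
G01 X66.527 Y157.635
M5
G00 X0.000 Y0.000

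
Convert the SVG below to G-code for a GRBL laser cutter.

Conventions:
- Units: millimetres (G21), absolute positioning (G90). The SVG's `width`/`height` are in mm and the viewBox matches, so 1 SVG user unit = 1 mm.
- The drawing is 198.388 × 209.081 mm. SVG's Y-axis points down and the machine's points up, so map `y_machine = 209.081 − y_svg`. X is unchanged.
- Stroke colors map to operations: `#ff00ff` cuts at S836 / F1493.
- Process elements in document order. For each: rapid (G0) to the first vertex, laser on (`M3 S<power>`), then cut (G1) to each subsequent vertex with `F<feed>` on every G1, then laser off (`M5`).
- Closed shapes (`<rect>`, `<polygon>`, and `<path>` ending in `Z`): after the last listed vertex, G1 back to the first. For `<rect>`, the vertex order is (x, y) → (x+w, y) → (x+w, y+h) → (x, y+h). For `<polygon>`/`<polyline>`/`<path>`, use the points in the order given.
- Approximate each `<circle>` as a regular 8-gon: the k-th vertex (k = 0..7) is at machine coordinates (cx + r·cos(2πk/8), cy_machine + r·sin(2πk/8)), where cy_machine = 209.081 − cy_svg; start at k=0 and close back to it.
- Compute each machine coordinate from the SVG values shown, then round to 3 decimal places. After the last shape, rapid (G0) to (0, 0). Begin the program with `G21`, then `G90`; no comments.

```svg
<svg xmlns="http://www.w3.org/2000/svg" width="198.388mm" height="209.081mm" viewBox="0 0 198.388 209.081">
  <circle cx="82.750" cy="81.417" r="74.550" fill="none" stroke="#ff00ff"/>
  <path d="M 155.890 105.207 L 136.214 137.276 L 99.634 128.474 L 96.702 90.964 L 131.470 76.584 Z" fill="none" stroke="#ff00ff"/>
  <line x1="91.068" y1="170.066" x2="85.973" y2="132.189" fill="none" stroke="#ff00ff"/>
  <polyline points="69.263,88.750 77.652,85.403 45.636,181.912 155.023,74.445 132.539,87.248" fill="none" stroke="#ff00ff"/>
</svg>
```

G21
G90
G0 X157.300 Y127.664
M3 S836
G1 X135.465 Y180.379 F1493
G1 X82.750 Y202.214 F1493
G1 X30.035 Y180.379 F1493
G1 X8.200 Y127.664 F1493
G1 X30.035 Y74.949 F1493
G1 X82.750 Y53.114 F1493
G1 X135.465 Y74.949 F1493
G1 X157.300 Y127.664 F1493
M5
G0 X155.890 Y103.874
M3 S836
G1 X136.214 Y71.805 F1493
G1 X99.634 Y80.607 F1493
G1 X96.702 Y118.117 F1493
G1 X131.470 Y132.497 F1493
G1 X155.890 Y103.874 F1493
M5
G0 X91.068 Y39.015
M3 S836
G1 X85.973 Y76.892 F1493
M5
G0 X69.263 Y120.331
M3 S836
G1 X77.652 Y123.678 F1493
G1 X45.636 Y27.169 F1493
G1 X155.023 Y134.636 F1493
G1 X132.539 Y121.833 F1493
M5
G0 X0.000 Y0.000

1 u = 1 mm; y_m = 209.081 − y.

[1] `<circle>` circle, #ff00ff→cut S836 F1493: (157.300,127.664) → (135.465,180.379) → (82.750,202.214) → (30.035,180.379) → (8.200,127.664) → (30.035,74.949) → (82.750,53.114) → (135.465,74.949) → (157.300,127.664) (closed)

[2] `<path>` regular polygon, #ff00ff→cut S836 F1493: (155.890,103.874) → (136.214,71.805) → (99.634,80.607) → (96.702,118.117) → (131.470,132.497) → (155.890,103.874) (closed)

[3] `<line>` line segment, #ff00ff→cut S836 F1493: (91.068,39.015) → (85.973,76.892)

[4] `<polyline>` open polyline, #ff00ff→cut S836 F1493: (69.263,120.331) → (77.652,123.678) → (45.636,27.169) → (155.023,134.636) → (132.539,121.833)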